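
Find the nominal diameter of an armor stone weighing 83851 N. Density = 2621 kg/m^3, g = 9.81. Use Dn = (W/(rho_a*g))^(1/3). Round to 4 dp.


V = W / (rho_a * g)
V = 83851 / (2621 * 9.81)
V = 83851 / 25712.01
V = 3.261161 m^3
Dn = V^(1/3) = 3.261161^(1/3)
Dn = 1.4829 m

1.4829


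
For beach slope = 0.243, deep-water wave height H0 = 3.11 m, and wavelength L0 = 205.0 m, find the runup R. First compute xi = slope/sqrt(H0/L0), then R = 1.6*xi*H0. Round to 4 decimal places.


xi = slope / sqrt(H0/L0)
H0/L0 = 3.11/205.0 = 0.015171
sqrt(0.015171) = 0.123170
xi = 0.243 / 0.123170 = 1.972891
R = 1.6 * xi * H0 = 1.6 * 1.972891 * 3.11
R = 9.8171 m

9.8171


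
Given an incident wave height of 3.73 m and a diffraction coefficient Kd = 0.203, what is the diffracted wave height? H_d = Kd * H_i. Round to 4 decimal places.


H_d = Kd * H_i
H_d = 0.203 * 3.73
H_d = 0.7572 m

0.7572


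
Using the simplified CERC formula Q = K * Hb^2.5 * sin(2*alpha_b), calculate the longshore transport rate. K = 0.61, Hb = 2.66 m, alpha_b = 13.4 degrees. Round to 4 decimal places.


Q = K * Hb^2.5 * sin(2 * alpha_b)
Hb^2.5 = 2.66^2.5 = 11.539954
sin(2 * 13.4) = sin(26.8) = 0.450878
Q = 0.61 * 11.539954 * 0.450878
Q = 3.1739 m^3/s

3.1739


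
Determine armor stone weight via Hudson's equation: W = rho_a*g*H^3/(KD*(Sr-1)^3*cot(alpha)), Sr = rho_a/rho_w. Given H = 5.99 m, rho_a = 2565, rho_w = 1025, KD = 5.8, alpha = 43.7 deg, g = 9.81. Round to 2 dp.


Sr = rho_a / rho_w = 2565 / 1025 = 2.502439
(Sr - 1) = 1.502439
(Sr - 1)^3 = 3.391490
cot(43.7) = 1 / tan(43.7) = 1 / 0.955621 = 1.046440
Numerator = 2565 * 9.81 * 5.99^3 = 5408002.0056
Denominator = 5.8 * 3.391490 * 1.046440 = 20.584152
W = 5408002.0056 / 20.584152
W = 262726.49 N

262726.49


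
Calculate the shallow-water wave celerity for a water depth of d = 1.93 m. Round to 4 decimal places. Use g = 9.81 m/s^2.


Using the shallow-water approximation:
C = sqrt(g * d) = sqrt(9.81 * 1.93)
C = sqrt(18.9333)
C = 4.3512 m/s

4.3512


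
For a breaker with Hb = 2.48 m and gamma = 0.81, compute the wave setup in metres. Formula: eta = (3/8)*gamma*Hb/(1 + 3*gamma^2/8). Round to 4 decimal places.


eta = (3/8) * gamma * Hb / (1 + 3*gamma^2/8)
Numerator = (3/8) * 0.81 * 2.48 = 0.753300
Denominator = 1 + 3*0.81^2/8 = 1 + 0.246038 = 1.246038
eta = 0.753300 / 1.246038
eta = 0.6046 m

0.6046


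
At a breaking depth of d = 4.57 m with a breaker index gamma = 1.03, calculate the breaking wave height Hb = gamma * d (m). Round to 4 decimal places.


Hb = gamma * d
Hb = 1.03 * 4.57
Hb = 4.7071 m

4.7071


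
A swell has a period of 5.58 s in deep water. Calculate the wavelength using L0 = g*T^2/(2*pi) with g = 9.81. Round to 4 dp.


L0 = g * T^2 / (2 * pi)
L0 = 9.81 * 5.58^2 / (2 * pi)
L0 = 9.81 * 31.1364 / 6.28319
L0 = 305.4481 / 6.28319
L0 = 48.6136 m

48.6136


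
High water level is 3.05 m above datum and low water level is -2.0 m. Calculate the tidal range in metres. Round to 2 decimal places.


Tidal range = High water - Low water
Tidal range = 3.05 - (-2.0)
Tidal range = 5.05 m

5.05


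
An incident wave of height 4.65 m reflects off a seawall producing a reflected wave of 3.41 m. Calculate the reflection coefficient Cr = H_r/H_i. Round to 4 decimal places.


Cr = H_r / H_i
Cr = 3.41 / 4.65
Cr = 0.7333

0.7333


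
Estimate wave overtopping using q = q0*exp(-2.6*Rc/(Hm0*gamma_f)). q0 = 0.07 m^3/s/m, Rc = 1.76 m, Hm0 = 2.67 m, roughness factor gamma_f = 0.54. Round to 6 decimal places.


q = q0 * exp(-2.6 * Rc / (Hm0 * gamma_f))
Exponent = -2.6 * 1.76 / (2.67 * 0.54)
= -2.6 * 1.76 / 1.4418
= -3.173811
exp(-3.173811) = 0.041844
q = 0.07 * 0.041844
q = 0.002929 m^3/s/m

0.002929


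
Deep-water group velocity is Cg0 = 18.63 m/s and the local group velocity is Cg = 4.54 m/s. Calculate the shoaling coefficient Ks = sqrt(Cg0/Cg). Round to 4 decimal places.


Ks = sqrt(Cg0 / Cg)
Ks = sqrt(18.63 / 4.54)
Ks = sqrt(4.1035)
Ks = 2.0257

2.0257


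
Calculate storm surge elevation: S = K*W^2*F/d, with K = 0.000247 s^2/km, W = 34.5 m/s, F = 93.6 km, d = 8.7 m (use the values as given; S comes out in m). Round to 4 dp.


S = K * W^2 * F / d
W^2 = 34.5^2 = 1190.25
S = 0.000247 * 1190.25 * 93.6 / 8.7
Numerator = 0.000247 * 1190.25 * 93.6 = 27.517628
S = 27.517628 / 8.7 = 3.1629 m

3.1629


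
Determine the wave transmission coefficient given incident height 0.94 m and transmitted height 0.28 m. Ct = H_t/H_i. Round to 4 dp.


Ct = H_t / H_i
Ct = 0.28 / 0.94
Ct = 0.2979

0.2979


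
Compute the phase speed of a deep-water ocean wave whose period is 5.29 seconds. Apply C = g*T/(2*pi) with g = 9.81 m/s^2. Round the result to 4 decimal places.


We use the deep-water celerity formula:
C = g * T / (2 * pi)
C = 9.81 * 5.29 / (2 * 3.14159...)
C = 51.894900 / 6.283185
C = 8.2593 m/s

8.2593


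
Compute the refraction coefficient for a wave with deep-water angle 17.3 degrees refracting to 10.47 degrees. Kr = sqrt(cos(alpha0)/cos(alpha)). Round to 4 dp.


Kr = sqrt(cos(alpha0) / cos(alpha))
cos(17.3) = 0.954761
cos(10.47) = 0.983350
Kr = sqrt(0.954761 / 0.983350)
Kr = sqrt(0.970927)
Kr = 0.9854

0.9854


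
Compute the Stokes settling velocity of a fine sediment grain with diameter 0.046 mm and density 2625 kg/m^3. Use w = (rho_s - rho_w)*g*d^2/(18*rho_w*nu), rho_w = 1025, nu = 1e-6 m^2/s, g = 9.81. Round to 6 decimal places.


w = (rho_s - rho_w) * g * d^2 / (18 * rho_w * nu)
d = 0.046 mm = 0.000046 m
rho_s - rho_w = 2625 - 1025 = 1600
Numerator = 1600 * 9.81 * (0.000046)^2 = 0.000033212736
Denominator = 18 * 1025 * 1e-6 = 0.018450
w = 0.001800 m/s

0.001800


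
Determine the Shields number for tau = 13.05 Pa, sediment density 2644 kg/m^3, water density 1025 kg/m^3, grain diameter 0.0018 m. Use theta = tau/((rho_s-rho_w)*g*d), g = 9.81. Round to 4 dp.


theta = tau / ((rho_s - rho_w) * g * d)
rho_s - rho_w = 2644 - 1025 = 1619
Denominator = 1619 * 9.81 * 0.0018 = 28.588302
theta = 13.05 / 28.588302
theta = 0.4565

0.4565


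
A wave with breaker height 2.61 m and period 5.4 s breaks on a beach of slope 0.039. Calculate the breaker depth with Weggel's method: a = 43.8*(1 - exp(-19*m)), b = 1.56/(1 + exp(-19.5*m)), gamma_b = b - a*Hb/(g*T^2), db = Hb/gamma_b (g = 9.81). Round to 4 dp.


a = 43.8 * (1 - exp(-19 * m))
exp(-19 * 0.039) = exp(-0.7410) = 0.476637
a = 43.8 * (1 - 0.476637) = 22.923298
b = 1.56 / (1 + exp(-19.5 * m))
exp(-19.5 * 0.039) = exp(-0.7605) = 0.467433
b = 1.56 / (1 + 0.467433) = 1.063081
Hb / (g * T^2) = 2.61 / (9.81 * 5.4^2) = 2.61 / 286.0596 = 0.00912397
gamma_b = b - a * Hb/(g*T^2) = 1.063081 - 22.923298 * 0.00912397 = 0.853930
db = Hb / gamma_b = 2.61 / 0.853930
db = 3.0565 m

3.0565


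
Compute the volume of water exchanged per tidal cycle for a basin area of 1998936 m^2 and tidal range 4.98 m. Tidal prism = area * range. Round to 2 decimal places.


Tidal prism = Area * Tidal range
P = 1998936 * 4.98
P = 9954701.28 m^3

9954701.28


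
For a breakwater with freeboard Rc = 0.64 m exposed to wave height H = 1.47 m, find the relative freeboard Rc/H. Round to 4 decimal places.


Relative freeboard = Rc / H
= 0.64 / 1.47
= 0.4354

0.4354


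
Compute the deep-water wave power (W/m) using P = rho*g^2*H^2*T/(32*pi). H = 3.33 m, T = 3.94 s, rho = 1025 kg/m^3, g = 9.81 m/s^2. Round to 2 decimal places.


P = rho * g^2 * H^2 * T / (32 * pi)
P = 1025 * 9.81^2 * 3.33^2 * 3.94 / (32 * pi)
P = 1025 * 96.2361 * 11.0889 * 3.94 / 100.53096
P = 42869.33 W/m

42869.33


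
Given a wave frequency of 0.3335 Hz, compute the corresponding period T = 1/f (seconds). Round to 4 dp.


T = 1 / f
T = 1 / 0.3335
T = 2.9985 s

2.9985


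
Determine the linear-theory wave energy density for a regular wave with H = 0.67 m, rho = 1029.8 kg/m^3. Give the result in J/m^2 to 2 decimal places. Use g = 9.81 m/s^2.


E = (1/8) * rho * g * H^2
E = (1/8) * 1029.8 * 9.81 * 0.67^2
E = 0.125 * 1029.8 * 9.81 * 0.4489
E = 566.87 J/m^2

566.87


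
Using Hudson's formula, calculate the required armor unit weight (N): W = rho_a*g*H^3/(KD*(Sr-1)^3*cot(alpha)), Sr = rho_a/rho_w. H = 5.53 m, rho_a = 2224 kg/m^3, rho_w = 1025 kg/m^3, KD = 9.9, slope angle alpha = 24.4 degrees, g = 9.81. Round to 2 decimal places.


Sr = rho_a / rho_w = 2224 / 1025 = 2.169756
(Sr - 1) = 1.169756
(Sr - 1)^3 = 1.600612
cot(24.4) = 1 / tan(24.4) = 1 / 0.453620 = 2.204488
Numerator = 2224 * 9.81 * 5.53^3 = 3689599.1385
Denominator = 9.9 * 1.600612 * 2.204488 = 34.932433
W = 3689599.1385 / 34.932433
W = 105621.02 N

105621.02


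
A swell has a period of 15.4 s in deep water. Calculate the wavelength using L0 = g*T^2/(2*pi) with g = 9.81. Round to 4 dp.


L0 = g * T^2 / (2 * pi)
L0 = 9.81 * 15.4^2 / (2 * pi)
L0 = 9.81 * 237.1600 / 6.28319
L0 = 2326.5396 / 6.28319
L0 = 370.2803 m

370.2803


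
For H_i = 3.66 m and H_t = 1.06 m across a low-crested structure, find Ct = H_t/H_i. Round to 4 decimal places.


Ct = H_t / H_i
Ct = 1.06 / 3.66
Ct = 0.2896

0.2896


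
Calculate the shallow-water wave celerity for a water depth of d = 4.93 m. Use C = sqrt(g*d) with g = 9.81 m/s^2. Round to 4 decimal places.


Using the shallow-water approximation:
C = sqrt(g * d) = sqrt(9.81 * 4.93)
C = sqrt(48.3633)
C = 6.9544 m/s

6.9544


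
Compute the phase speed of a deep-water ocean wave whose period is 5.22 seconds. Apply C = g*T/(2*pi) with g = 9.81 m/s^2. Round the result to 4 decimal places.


We use the deep-water celerity formula:
C = g * T / (2 * pi)
C = 9.81 * 5.22 / (2 * 3.14159...)
C = 51.208200 / 6.283185
C = 8.1500 m/s

8.1500


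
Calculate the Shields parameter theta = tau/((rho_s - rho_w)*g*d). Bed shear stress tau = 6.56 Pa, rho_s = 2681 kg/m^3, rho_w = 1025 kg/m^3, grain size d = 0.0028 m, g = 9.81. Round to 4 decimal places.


theta = tau / ((rho_s - rho_w) * g * d)
rho_s - rho_w = 2681 - 1025 = 1656
Denominator = 1656 * 9.81 * 0.0028 = 45.487008
theta = 6.56 / 45.487008
theta = 0.1442

0.1442


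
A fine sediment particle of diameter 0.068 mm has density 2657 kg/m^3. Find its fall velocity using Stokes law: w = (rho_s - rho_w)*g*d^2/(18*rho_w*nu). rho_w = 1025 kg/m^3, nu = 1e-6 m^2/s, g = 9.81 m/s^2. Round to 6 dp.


w = (rho_s - rho_w) * g * d^2 / (18 * rho_w * nu)
d = 0.068 mm = 0.000068 m
rho_s - rho_w = 2657 - 1025 = 1632
Numerator = 1632 * 9.81 * (0.000068)^2 = 0.000074029870
Denominator = 18 * 1025 * 1e-6 = 0.018450
w = 0.004012 m/s

0.004012


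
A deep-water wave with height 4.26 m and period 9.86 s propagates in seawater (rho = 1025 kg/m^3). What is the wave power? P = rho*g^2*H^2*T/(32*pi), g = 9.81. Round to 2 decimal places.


P = rho * g^2 * H^2 * T / (32 * pi)
P = 1025 * 9.81^2 * 4.26^2 * 9.86 / (32 * pi)
P = 1025 * 96.2361 * 18.1476 * 9.86 / 100.53096
P = 175573.17 W/m

175573.17


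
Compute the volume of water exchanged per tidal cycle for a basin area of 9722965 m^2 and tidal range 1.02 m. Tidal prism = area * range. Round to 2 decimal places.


Tidal prism = Area * Tidal range
P = 9722965 * 1.02
P = 9917424.30 m^3

9917424.30


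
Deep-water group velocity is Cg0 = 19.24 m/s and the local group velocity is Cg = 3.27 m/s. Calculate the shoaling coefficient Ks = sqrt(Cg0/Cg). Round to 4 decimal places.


Ks = sqrt(Cg0 / Cg)
Ks = sqrt(19.24 / 3.27)
Ks = sqrt(5.8838)
Ks = 2.4257

2.4257


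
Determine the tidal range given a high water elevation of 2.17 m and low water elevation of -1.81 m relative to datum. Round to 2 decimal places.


Tidal range = High water - Low water
Tidal range = 2.17 - (-1.81)
Tidal range = 3.98 m

3.98


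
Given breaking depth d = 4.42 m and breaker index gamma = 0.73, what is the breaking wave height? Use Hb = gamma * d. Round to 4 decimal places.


Hb = gamma * d
Hb = 0.73 * 4.42
Hb = 3.2266 m

3.2266


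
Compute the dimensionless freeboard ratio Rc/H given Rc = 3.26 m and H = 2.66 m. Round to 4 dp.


Relative freeboard = Rc / H
= 3.26 / 2.66
= 1.2256

1.2256


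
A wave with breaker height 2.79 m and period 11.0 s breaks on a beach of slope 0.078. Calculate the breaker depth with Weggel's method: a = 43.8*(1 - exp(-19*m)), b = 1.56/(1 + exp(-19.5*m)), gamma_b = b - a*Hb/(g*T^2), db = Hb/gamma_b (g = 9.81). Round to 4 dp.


a = 43.8 * (1 - exp(-19 * m))
exp(-19 * 0.078) = exp(-1.4820) = 0.227183
a = 43.8 * (1 - 0.227183) = 33.849390
b = 1.56 / (1 + exp(-19.5 * m))
exp(-19.5 * 0.078) = exp(-1.5210) = 0.218493
b = 1.56 / (1 + 0.218493) = 1.280270
Hb / (g * T^2) = 2.79 / (9.81 * 11.0^2) = 2.79 / 1187.0100 = 0.00235044
gamma_b = b - a * Hb/(g*T^2) = 1.280270 - 33.849390 * 0.00235044 = 1.200709
db = Hb / gamma_b = 2.79 / 1.200709
db = 2.3236 m

2.3236


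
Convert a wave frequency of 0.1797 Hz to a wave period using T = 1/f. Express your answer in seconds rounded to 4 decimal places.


T = 1 / f
T = 1 / 0.1797
T = 5.5648 s

5.5648


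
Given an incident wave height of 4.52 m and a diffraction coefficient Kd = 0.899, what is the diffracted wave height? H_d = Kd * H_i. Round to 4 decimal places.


H_d = Kd * H_i
H_d = 0.899 * 4.52
H_d = 4.0635 m

4.0635


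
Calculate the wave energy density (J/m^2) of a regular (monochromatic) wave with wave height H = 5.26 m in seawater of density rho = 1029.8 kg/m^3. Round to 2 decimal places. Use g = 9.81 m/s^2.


E = (1/8) * rho * g * H^2
E = (1/8) * 1029.8 * 9.81 * 5.26^2
E = 0.125 * 1029.8 * 9.81 * 27.6676
E = 34938.43 J/m^2

34938.43


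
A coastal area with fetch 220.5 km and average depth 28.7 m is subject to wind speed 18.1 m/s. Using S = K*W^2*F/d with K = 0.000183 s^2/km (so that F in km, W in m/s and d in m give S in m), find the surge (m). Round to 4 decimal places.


S = K * W^2 * F / d
W^2 = 18.1^2 = 327.61
S = 0.000183 * 327.61 * 220.5 / 28.7
Numerator = 0.000183 * 327.61 * 220.5 = 13.219555
S = 13.219555 / 28.7 = 0.4606 m

0.4606


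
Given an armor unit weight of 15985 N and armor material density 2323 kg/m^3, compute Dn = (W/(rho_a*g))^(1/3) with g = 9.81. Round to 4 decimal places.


V = W / (rho_a * g)
V = 15985 / (2323 * 9.81)
V = 15985 / 22788.63
V = 0.701446 m^3
Dn = V^(1/3) = 0.701446^(1/3)
Dn = 0.8885 m

0.8885


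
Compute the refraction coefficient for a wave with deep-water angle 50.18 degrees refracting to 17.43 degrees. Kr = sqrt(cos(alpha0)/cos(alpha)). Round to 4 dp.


Kr = sqrt(cos(alpha0) / cos(alpha))
cos(50.18) = 0.640378
cos(17.43) = 0.954084
Kr = sqrt(0.640378 / 0.954084)
Kr = sqrt(0.671197)
Kr = 0.8193

0.8193


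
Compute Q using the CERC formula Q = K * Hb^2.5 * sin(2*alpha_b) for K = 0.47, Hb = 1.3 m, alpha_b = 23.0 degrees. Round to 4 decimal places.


Q = K * Hb^2.5 * sin(2 * alpha_b)
Hb^2.5 = 1.3^2.5 = 1.926896
sin(2 * 23.0) = sin(46.0) = 0.719340
Q = 0.47 * 1.926896 * 0.719340
Q = 0.6515 m^3/s

0.6515


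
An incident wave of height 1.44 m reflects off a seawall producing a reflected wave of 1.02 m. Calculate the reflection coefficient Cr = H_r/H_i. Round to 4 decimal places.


Cr = H_r / H_i
Cr = 1.02 / 1.44
Cr = 0.7083

0.7083


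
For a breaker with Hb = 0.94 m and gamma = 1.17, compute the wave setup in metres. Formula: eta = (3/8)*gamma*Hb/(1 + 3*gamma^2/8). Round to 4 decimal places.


eta = (3/8) * gamma * Hb / (1 + 3*gamma^2/8)
Numerator = (3/8) * 1.17 * 0.94 = 0.412425
Denominator = 1 + 3*1.17^2/8 = 1 + 0.513338 = 1.513338
eta = 0.412425 / 1.513338
eta = 0.2725 m

0.2725


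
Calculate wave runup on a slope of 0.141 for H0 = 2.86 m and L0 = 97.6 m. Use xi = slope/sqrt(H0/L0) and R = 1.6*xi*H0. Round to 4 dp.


xi = slope / sqrt(H0/L0)
H0/L0 = 2.86/97.6 = 0.029303
sqrt(0.029303) = 0.171182
xi = 0.141 / 0.171182 = 0.823685
R = 1.6 * xi * H0 = 1.6 * 0.823685 * 2.86
R = 3.7692 m

3.7692


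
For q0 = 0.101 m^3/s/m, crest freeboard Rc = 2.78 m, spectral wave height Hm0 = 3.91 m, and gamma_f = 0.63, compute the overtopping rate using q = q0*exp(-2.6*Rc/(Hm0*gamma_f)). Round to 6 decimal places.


q = q0 * exp(-2.6 * Rc / (Hm0 * gamma_f))
Exponent = -2.6 * 2.78 / (3.91 * 0.63)
= -2.6 * 2.78 / 2.4633
= -2.934275
exp(-2.934275) = 0.053169
q = 0.101 * 0.053169
q = 0.005370 m^3/s/m

0.005370


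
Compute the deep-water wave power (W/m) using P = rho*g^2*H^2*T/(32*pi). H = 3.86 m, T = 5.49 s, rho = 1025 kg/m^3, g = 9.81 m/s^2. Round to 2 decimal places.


P = rho * g^2 * H^2 * T / (32 * pi)
P = 1025 * 9.81^2 * 3.86^2 * 5.49 / (32 * pi)
P = 1025 * 96.2361 * 14.8996 * 5.49 / 100.53096
P = 80261.82 W/m

80261.82


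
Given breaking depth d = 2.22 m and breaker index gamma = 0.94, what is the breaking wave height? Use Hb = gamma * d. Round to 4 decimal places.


Hb = gamma * d
Hb = 0.94 * 2.22
Hb = 2.0868 m

2.0868


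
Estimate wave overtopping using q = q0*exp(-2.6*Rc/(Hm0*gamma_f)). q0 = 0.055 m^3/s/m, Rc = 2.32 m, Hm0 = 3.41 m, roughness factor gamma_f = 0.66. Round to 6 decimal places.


q = q0 * exp(-2.6 * Rc / (Hm0 * gamma_f))
Exponent = -2.6 * 2.32 / (3.41 * 0.66)
= -2.6 * 2.32 / 2.2506
= -2.680174
exp(-2.680174) = 0.068551
q = 0.055 * 0.068551
q = 0.003770 m^3/s/m

0.003770


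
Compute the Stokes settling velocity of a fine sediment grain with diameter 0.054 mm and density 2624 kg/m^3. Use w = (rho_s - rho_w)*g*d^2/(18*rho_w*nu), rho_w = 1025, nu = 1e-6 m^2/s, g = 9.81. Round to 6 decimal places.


w = (rho_s - rho_w) * g * d^2 / (18 * rho_w * nu)
d = 0.054 mm = 0.000054 m
rho_s - rho_w = 2624 - 1025 = 1599
Numerator = 1599 * 9.81 * (0.000054)^2 = 0.000045740930
Denominator = 18 * 1025 * 1e-6 = 0.018450
w = 0.002479 m/s

0.002479


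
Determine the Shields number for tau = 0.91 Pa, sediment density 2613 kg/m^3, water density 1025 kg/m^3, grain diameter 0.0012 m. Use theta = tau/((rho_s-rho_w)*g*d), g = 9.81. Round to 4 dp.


theta = tau / ((rho_s - rho_w) * g * d)
rho_s - rho_w = 2613 - 1025 = 1588
Denominator = 1588 * 9.81 * 0.0012 = 18.693936
theta = 0.91 / 18.693936
theta = 0.0487

0.0487


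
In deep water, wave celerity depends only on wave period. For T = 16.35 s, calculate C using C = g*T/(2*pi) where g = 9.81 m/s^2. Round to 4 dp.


We use the deep-water celerity formula:
C = g * T / (2 * pi)
C = 9.81 * 16.35 / (2 * 3.14159...)
C = 160.393500 / 6.283185
C = 25.5274 m/s

25.5274


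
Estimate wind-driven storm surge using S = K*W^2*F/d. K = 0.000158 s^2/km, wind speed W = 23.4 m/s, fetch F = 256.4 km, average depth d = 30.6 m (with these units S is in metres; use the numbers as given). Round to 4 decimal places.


S = K * W^2 * F / d
W^2 = 23.4^2 = 547.56
S = 0.000158 * 547.56 * 256.4 / 30.6
Numerator = 0.000158 * 547.56 * 256.4 = 22.182313
S = 22.182313 / 30.6 = 0.7249 m

0.7249


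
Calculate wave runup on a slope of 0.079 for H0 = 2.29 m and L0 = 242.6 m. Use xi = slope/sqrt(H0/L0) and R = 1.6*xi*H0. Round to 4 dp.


xi = slope / sqrt(H0/L0)
H0/L0 = 2.29/242.6 = 0.009439
sqrt(0.009439) = 0.097157
xi = 0.079 / 0.097157 = 0.813120
R = 1.6 * xi * H0 = 1.6 * 0.813120 * 2.29
R = 2.9793 m

2.9793


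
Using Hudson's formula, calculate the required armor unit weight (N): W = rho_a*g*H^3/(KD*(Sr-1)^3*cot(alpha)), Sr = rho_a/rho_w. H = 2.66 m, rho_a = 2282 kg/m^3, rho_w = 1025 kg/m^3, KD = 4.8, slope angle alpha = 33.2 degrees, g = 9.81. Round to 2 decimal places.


Sr = rho_a / rho_w = 2282 / 1025 = 2.226341
(Sr - 1) = 1.226341
(Sr - 1)^3 = 1.844311
cot(33.2) = 1 / tan(33.2) = 1 / 0.654382 = 1.528160
Numerator = 2282 * 9.81 * 2.66^3 = 421336.9599
Denominator = 4.8 * 1.844311 * 1.528160 = 13.528335
W = 421336.9599 / 13.528335
W = 31144.78 N

31144.78


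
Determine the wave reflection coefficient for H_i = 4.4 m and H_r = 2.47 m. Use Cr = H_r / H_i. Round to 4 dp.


Cr = H_r / H_i
Cr = 2.47 / 4.4
Cr = 0.5614

0.5614


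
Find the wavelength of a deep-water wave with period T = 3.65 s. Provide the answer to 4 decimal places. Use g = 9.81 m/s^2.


L0 = g * T^2 / (2 * pi)
L0 = 9.81 * 3.65^2 / (2 * pi)
L0 = 9.81 * 13.3225 / 6.28319
L0 = 130.6937 / 6.28319
L0 = 20.8006 m

20.8006


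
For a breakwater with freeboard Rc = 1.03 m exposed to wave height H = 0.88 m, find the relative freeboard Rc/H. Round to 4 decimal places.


Relative freeboard = Rc / H
= 1.03 / 0.88
= 1.1705

1.1705


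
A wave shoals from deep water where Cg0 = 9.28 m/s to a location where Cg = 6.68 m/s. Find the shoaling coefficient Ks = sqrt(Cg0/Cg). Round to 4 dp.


Ks = sqrt(Cg0 / Cg)
Ks = sqrt(9.28 / 6.68)
Ks = sqrt(1.3892)
Ks = 1.1787

1.1787


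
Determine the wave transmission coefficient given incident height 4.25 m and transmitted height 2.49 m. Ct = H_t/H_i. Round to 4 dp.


Ct = H_t / H_i
Ct = 2.49 / 4.25
Ct = 0.5859

0.5859


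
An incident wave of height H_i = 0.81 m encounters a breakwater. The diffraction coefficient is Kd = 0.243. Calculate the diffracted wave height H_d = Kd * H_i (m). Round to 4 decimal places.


H_d = Kd * H_i
H_d = 0.243 * 0.81
H_d = 0.1968 m

0.1968


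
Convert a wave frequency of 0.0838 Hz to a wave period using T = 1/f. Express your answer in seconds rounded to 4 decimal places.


T = 1 / f
T = 1 / 0.0838
T = 11.9332 s

11.9332


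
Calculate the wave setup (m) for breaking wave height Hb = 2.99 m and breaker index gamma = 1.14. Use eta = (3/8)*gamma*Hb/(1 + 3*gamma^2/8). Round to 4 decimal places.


eta = (3/8) * gamma * Hb / (1 + 3*gamma^2/8)
Numerator = (3/8) * 1.14 * 2.99 = 1.278225
Denominator = 1 + 3*1.14^2/8 = 1 + 0.487350 = 1.487350
eta = 1.278225 / 1.487350
eta = 0.8594 m

0.8594


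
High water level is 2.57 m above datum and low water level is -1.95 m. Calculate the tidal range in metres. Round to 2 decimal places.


Tidal range = High water - Low water
Tidal range = 2.57 - (-1.95)
Tidal range = 4.52 m

4.52


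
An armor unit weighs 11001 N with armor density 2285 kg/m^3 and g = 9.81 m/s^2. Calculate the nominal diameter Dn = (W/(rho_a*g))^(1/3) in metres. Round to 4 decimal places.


V = W / (rho_a * g)
V = 11001 / (2285 * 9.81)
V = 11001 / 22415.85
V = 0.490769 m^3
Dn = V^(1/3) = 0.490769^(1/3)
Dn = 0.7888 m

0.7888


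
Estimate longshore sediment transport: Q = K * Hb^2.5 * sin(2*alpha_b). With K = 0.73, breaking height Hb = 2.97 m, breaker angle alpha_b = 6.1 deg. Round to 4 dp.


Q = K * Hb^2.5 * sin(2 * alpha_b)
Hb^2.5 = 2.97^2.5 = 15.201664
sin(2 * 6.1) = sin(12.2) = 0.211325
Q = 0.73 * 15.201664 * 0.211325
Q = 2.3451 m^3/s

2.3451


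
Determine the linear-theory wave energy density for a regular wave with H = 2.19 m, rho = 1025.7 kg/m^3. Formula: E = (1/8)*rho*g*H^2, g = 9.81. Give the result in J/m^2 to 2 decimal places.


E = (1/8) * rho * g * H^2
E = (1/8) * 1025.7 * 9.81 * 2.19^2
E = 0.125 * 1025.7 * 9.81 * 4.7961
E = 6032.36 J/m^2

6032.36


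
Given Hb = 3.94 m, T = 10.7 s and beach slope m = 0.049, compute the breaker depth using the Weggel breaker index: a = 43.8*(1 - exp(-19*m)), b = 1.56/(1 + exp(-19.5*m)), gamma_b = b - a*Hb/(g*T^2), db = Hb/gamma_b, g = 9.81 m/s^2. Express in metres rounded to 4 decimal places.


a = 43.8 * (1 - exp(-19 * m))
exp(-19 * 0.049) = exp(-0.9310) = 0.394159
a = 43.8 * (1 - 0.394159) = 26.535820
b = 1.56 / (1 + exp(-19.5 * m))
exp(-19.5 * 0.049) = exp(-0.9555) = 0.384620
b = 1.56 / (1 + 0.384620) = 1.126663
Hb / (g * T^2) = 3.94 / (9.81 * 10.7^2) = 3.94 / 1123.1469 = 0.00350800
gamma_b = b - a * Hb/(g*T^2) = 1.126663 - 26.535820 * 0.00350800 = 1.033575
db = Hb / gamma_b = 3.94 / 1.033575
db = 3.8120 m

3.8120


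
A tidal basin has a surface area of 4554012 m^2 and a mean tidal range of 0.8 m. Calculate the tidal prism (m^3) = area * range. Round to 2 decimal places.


Tidal prism = Area * Tidal range
P = 4554012 * 0.8
P = 3643209.60 m^3

3643209.60


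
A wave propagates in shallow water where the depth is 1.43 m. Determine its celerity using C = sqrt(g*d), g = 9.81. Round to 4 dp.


Using the shallow-water approximation:
C = sqrt(g * d) = sqrt(9.81 * 1.43)
C = sqrt(14.0283)
C = 3.7454 m/s

3.7454


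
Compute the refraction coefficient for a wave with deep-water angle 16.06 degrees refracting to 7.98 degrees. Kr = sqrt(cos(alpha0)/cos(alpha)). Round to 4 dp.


Kr = sqrt(cos(alpha0) / cos(alpha))
cos(16.06) = 0.960973
cos(7.98) = 0.990317
Kr = sqrt(0.960973 / 0.990317)
Kr = sqrt(0.970369)
Kr = 0.9851

0.9851


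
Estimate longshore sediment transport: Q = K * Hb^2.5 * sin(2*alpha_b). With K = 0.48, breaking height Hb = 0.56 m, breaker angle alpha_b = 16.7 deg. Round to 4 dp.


Q = K * Hb^2.5 * sin(2 * alpha_b)
Hb^2.5 = 0.56^2.5 = 0.234677
sin(2 * 16.7) = sin(33.4) = 0.550481
Q = 0.48 * 0.234677 * 0.550481
Q = 0.0620 m^3/s

0.0620


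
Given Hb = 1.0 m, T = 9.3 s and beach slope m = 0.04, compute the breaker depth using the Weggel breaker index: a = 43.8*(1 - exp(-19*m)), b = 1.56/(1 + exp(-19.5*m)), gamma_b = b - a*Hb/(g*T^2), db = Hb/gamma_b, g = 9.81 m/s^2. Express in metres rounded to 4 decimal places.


a = 43.8 * (1 - exp(-19 * m))
exp(-19 * 0.04) = exp(-0.7600) = 0.467666
a = 43.8 * (1 - 0.467666) = 23.316210
b = 1.56 / (1 + exp(-19.5 * m))
exp(-19.5 * 0.04) = exp(-0.7800) = 0.458406
b = 1.56 / (1 + 0.458406) = 1.069661
Hb / (g * T^2) = 1.0 / (9.81 * 9.3^2) = 1.0 / 848.4669 = 0.00117860
gamma_b = b - a * Hb/(g*T^2) = 1.069661 - 23.316210 * 0.00117860 = 1.042181
db = Hb / gamma_b = 1.0 / 1.042181
db = 0.9595 m

0.9595


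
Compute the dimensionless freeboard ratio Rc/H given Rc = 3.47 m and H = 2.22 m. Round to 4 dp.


Relative freeboard = Rc / H
= 3.47 / 2.22
= 1.5631

1.5631


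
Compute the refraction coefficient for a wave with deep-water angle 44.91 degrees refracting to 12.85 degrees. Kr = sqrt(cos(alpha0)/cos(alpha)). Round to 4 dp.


Kr = sqrt(cos(alpha0) / cos(alpha))
cos(44.91) = 0.708217
cos(12.85) = 0.974956
Kr = sqrt(0.708217 / 0.974956)
Kr = sqrt(0.726409)
Kr = 0.8523

0.8523


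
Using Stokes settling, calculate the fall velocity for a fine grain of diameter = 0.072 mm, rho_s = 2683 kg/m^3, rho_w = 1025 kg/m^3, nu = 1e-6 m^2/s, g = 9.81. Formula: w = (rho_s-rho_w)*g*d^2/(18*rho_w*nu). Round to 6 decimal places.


w = (rho_s - rho_w) * g * d^2 / (18 * rho_w * nu)
d = 0.072 mm = 0.000072 m
rho_s - rho_w = 2683 - 1025 = 1658
Numerator = 1658 * 9.81 * (0.000072)^2 = 0.000084317656
Denominator = 18 * 1025 * 1e-6 = 0.018450
w = 0.004570 m/s

0.004570


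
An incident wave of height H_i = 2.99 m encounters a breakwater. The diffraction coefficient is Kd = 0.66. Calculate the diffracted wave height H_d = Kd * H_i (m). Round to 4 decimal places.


H_d = Kd * H_i
H_d = 0.66 * 2.99
H_d = 1.9734 m

1.9734


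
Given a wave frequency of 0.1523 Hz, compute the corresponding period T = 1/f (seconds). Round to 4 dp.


T = 1 / f
T = 1 / 0.1523
T = 6.5660 s

6.5660


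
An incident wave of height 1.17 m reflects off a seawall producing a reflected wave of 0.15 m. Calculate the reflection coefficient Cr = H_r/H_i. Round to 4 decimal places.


Cr = H_r / H_i
Cr = 0.15 / 1.17
Cr = 0.1282

0.1282


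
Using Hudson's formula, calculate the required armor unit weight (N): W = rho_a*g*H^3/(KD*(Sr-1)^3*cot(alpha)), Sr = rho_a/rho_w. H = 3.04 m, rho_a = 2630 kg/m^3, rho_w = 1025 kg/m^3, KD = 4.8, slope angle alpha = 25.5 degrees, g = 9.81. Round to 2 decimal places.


Sr = rho_a / rho_w = 2630 / 1025 = 2.565854
(Sr - 1) = 1.565854
(Sr - 1)^3 = 3.839313
cot(25.5) = 1 / tan(25.5) = 1 / 0.476976 = 2.096544
Numerator = 2630 * 9.81 * 3.04^3 = 724845.5995
Denominator = 4.8 * 3.839313 * 2.096544 = 38.636578
W = 724845.5995 / 38.636578
W = 18760.61 N

18760.61


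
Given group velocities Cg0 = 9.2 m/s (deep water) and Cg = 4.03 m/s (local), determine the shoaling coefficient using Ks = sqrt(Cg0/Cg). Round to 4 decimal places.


Ks = sqrt(Cg0 / Cg)
Ks = sqrt(9.2 / 4.03)
Ks = sqrt(2.2829)
Ks = 1.5109

1.5109


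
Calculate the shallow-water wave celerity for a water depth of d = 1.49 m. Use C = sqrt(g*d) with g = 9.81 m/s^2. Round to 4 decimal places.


Using the shallow-water approximation:
C = sqrt(g * d) = sqrt(9.81 * 1.49)
C = sqrt(14.6169)
C = 3.8232 m/s

3.8232


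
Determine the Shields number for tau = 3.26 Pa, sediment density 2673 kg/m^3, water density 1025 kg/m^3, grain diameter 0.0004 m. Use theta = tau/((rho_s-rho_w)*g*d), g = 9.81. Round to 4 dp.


theta = tau / ((rho_s - rho_w) * g * d)
rho_s - rho_w = 2673 - 1025 = 1648
Denominator = 1648 * 9.81 * 0.0004 = 6.466752
theta = 3.26 / 6.466752
theta = 0.5041

0.5041


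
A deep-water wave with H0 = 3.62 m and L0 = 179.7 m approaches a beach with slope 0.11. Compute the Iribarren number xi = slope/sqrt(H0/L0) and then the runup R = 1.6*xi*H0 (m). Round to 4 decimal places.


xi = slope / sqrt(H0/L0)
H0/L0 = 3.62/179.7 = 0.020145
sqrt(0.020145) = 0.141932
xi = 0.11 / 0.141932 = 0.775019
R = 1.6 * xi * H0 = 1.6 * 0.775019 * 3.62
R = 4.4889 m

4.4889


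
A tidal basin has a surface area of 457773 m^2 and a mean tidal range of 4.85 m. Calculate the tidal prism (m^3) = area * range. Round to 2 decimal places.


Tidal prism = Area * Tidal range
P = 457773 * 4.85
P = 2220199.05 m^3

2220199.05


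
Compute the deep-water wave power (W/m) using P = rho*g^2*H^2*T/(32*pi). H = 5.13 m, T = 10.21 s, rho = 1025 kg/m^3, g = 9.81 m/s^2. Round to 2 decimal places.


P = rho * g^2 * H^2 * T / (32 * pi)
P = 1025 * 9.81^2 * 5.13^2 * 10.21 / (32 * pi)
P = 1025 * 96.2361 * 26.3169 * 10.21 / 100.53096
P = 263646.80 W/m

263646.80


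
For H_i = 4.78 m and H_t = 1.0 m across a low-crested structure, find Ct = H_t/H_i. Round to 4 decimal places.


Ct = H_t / H_i
Ct = 1.0 / 4.78
Ct = 0.2092

0.2092


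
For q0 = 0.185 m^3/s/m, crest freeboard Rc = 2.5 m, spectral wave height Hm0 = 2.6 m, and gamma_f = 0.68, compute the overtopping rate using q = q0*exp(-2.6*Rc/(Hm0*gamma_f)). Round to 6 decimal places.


q = q0 * exp(-2.6 * Rc / (Hm0 * gamma_f))
Exponent = -2.6 * 2.5 / (2.6 * 0.68)
= -2.6 * 2.5 / 1.7680
= -3.676471
exp(-3.676471) = 0.025312
q = 0.185 * 0.025312
q = 0.004683 m^3/s/m

0.004683


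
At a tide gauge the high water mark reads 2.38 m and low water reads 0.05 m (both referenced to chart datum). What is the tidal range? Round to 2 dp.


Tidal range = High water - Low water
Tidal range = 2.38 - (0.05)
Tidal range = 2.33 m

2.33


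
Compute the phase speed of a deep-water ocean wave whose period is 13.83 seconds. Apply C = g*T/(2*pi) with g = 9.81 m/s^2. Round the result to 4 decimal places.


We use the deep-water celerity formula:
C = g * T / (2 * pi)
C = 9.81 * 13.83 / (2 * 3.14159...)
C = 135.672300 / 6.283185
C = 21.5929 m/s

21.5929


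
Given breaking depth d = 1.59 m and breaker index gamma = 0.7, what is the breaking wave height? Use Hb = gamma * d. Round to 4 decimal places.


Hb = gamma * d
Hb = 0.7 * 1.59
Hb = 1.1130 m

1.1130


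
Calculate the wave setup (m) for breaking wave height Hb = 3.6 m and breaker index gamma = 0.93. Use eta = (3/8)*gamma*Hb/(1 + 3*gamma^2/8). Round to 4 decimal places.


eta = (3/8) * gamma * Hb / (1 + 3*gamma^2/8)
Numerator = (3/8) * 0.93 * 3.6 = 1.255500
Denominator = 1 + 3*0.93^2/8 = 1 + 0.324338 = 1.324338
eta = 1.255500 / 1.324338
eta = 0.9480 m

0.9480


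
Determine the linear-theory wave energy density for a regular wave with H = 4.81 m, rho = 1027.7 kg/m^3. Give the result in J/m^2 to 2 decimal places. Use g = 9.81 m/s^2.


E = (1/8) * rho * g * H^2
E = (1/8) * 1027.7 * 9.81 * 4.81^2
E = 0.125 * 1027.7 * 9.81 * 23.1361
E = 29156.51 J/m^2

29156.51


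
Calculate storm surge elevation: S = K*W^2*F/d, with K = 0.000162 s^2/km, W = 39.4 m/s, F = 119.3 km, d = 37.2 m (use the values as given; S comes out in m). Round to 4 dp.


S = K * W^2 * F / d
W^2 = 39.4^2 = 1552.36
S = 0.000162 * 1552.36 * 119.3 / 37.2
Numerator = 0.000162 * 1552.36 * 119.3 = 30.001841
S = 30.001841 / 37.2 = 0.8065 m

0.8065


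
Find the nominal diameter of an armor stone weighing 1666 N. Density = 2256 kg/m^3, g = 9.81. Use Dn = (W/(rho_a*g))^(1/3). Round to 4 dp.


V = W / (rho_a * g)
V = 1666 / (2256 * 9.81)
V = 1666 / 22131.36
V = 0.075278 m^3
Dn = V^(1/3) = 0.075278^(1/3)
Dn = 0.4222 m

0.4222


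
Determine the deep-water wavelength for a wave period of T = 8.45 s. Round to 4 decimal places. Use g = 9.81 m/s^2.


L0 = g * T^2 / (2 * pi)
L0 = 9.81 * 8.45^2 / (2 * pi)
L0 = 9.81 * 71.4025 / 6.28319
L0 = 700.4585 / 6.28319
L0 = 111.4814 m

111.4814


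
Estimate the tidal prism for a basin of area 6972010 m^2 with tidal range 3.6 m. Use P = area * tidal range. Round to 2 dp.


Tidal prism = Area * Tidal range
P = 6972010 * 3.6
P = 25099236.00 m^3

25099236.00


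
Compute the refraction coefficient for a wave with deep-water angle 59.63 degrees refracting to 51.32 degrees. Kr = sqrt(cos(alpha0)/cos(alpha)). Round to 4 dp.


Kr = sqrt(cos(alpha0) / cos(alpha))
cos(59.63) = 0.505582
cos(51.32) = 0.624970
Kr = sqrt(0.505582 / 0.624970)
Kr = sqrt(0.808970)
Kr = 0.8994

0.8994


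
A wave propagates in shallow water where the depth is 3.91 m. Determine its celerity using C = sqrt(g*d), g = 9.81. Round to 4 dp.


Using the shallow-water approximation:
C = sqrt(g * d) = sqrt(9.81 * 3.91)
C = sqrt(38.3571)
C = 6.1933 m/s

6.1933


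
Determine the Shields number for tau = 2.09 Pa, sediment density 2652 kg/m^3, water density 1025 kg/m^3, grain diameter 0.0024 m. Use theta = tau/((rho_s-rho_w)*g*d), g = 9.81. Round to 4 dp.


theta = tau / ((rho_s - rho_w) * g * d)
rho_s - rho_w = 2652 - 1025 = 1627
Denominator = 1627 * 9.81 * 0.0024 = 38.306088
theta = 2.09 / 38.306088
theta = 0.0546

0.0546


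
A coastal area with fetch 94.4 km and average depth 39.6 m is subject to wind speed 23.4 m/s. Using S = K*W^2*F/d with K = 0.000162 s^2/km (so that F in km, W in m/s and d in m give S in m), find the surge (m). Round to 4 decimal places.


S = K * W^2 * F / d
W^2 = 23.4^2 = 547.56
S = 0.000162 * 547.56 * 94.4 / 39.6
Numerator = 0.000162 * 547.56 * 94.4 = 8.373726
S = 8.373726 / 39.6 = 0.2115 m

0.2115


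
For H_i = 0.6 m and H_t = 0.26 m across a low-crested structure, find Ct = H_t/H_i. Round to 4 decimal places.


Ct = H_t / H_i
Ct = 0.26 / 0.6
Ct = 0.4333

0.4333


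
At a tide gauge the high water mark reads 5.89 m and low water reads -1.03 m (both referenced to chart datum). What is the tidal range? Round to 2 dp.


Tidal range = High water - Low water
Tidal range = 5.89 - (-1.03)
Tidal range = 6.92 m

6.92


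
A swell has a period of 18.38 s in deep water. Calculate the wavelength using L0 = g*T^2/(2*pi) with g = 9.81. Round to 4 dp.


L0 = g * T^2 / (2 * pi)
L0 = 9.81 * 18.38^2 / (2 * pi)
L0 = 9.81 * 337.8244 / 6.28319
L0 = 3314.0574 / 6.28319
L0 = 527.4486 m

527.4486


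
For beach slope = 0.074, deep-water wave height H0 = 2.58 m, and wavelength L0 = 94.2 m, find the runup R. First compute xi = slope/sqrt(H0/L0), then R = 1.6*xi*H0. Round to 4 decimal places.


xi = slope / sqrt(H0/L0)
H0/L0 = 2.58/94.2 = 0.027389
sqrt(0.027389) = 0.165495
xi = 0.074 / 0.165495 = 0.447144
R = 1.6 * xi * H0 = 1.6 * 0.447144 * 2.58
R = 1.8458 m

1.8458


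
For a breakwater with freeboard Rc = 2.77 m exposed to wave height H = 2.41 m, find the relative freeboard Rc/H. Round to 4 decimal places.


Relative freeboard = Rc / H
= 2.77 / 2.41
= 1.1494

1.1494


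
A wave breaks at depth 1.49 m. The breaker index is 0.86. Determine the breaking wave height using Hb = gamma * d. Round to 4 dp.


Hb = gamma * d
Hb = 0.86 * 1.49
Hb = 1.2814 m

1.2814


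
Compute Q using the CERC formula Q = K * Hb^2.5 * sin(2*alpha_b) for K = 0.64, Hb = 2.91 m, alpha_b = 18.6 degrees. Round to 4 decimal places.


Q = K * Hb^2.5 * sin(2 * alpha_b)
Hb^2.5 = 2.91^2.5 = 14.445496
sin(2 * 18.6) = sin(37.2) = 0.604599
Q = 0.64 * 14.445496 * 0.604599
Q = 5.5896 m^3/s

5.5896


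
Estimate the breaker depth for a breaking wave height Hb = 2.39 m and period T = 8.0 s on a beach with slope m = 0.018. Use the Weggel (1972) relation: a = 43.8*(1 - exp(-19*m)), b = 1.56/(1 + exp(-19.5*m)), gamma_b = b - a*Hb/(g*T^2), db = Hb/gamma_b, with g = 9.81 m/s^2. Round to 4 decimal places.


a = 43.8 * (1 - exp(-19 * m))
exp(-19 * 0.018) = exp(-0.3420) = 0.710348
a = 43.8 * (1 - 0.710348) = 12.686749
b = 1.56 / (1 + exp(-19.5 * m))
exp(-19.5 * 0.018) = exp(-0.3510) = 0.703984
b = 1.56 / (1 + 0.703984) = 0.915502
Hb / (g * T^2) = 2.39 / (9.81 * 8.0^2) = 2.39 / 627.8400 = 0.00380670
gamma_b = b - a * Hb/(g*T^2) = 0.915502 - 12.686749 * 0.00380670 = 0.867207
db = Hb / gamma_b = 2.39 / 0.867207
db = 2.7560 m

2.7560


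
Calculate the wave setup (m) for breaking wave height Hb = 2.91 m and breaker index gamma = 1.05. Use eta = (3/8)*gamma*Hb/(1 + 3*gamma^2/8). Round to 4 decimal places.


eta = (3/8) * gamma * Hb / (1 + 3*gamma^2/8)
Numerator = (3/8) * 1.05 * 2.91 = 1.145813
Denominator = 1 + 3*1.05^2/8 = 1 + 0.413438 = 1.413438
eta = 1.145813 / 1.413438
eta = 0.8107 m

0.8107


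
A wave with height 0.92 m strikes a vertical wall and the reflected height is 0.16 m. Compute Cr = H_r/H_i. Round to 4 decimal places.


Cr = H_r / H_i
Cr = 0.16 / 0.92
Cr = 0.1739

0.1739


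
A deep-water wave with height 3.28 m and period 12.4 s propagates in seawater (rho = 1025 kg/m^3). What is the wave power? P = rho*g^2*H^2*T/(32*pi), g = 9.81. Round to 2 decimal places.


P = rho * g^2 * H^2 * T / (32 * pi)
P = 1025 * 9.81^2 * 3.28^2 * 12.4 / (32 * pi)
P = 1025 * 96.2361 * 10.7584 * 12.4 / 100.53096
P = 130897.51 W/m

130897.51


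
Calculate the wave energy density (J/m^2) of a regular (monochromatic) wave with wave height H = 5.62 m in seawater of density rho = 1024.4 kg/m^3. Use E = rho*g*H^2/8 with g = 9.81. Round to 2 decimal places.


E = (1/8) * rho * g * H^2
E = (1/8) * 1024.4 * 9.81 * 5.62^2
E = 0.125 * 1024.4 * 9.81 * 31.5844
E = 39675.39 J/m^2

39675.39


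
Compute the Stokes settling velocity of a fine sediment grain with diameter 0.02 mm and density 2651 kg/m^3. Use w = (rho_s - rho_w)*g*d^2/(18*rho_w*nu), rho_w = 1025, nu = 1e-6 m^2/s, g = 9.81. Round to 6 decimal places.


w = (rho_s - rho_w) * g * d^2 / (18 * rho_w * nu)
d = 0.02 mm = 0.000020 m
rho_s - rho_w = 2651 - 1025 = 1626
Numerator = 1626 * 9.81 * (0.000020)^2 = 0.000006380424
Denominator = 18 * 1025 * 1e-6 = 0.018450
w = 0.000346 m/s

0.000346


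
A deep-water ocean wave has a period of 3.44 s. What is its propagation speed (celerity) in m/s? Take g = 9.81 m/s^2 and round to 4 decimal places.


We use the deep-water celerity formula:
C = g * T / (2 * pi)
C = 9.81 * 3.44 / (2 * 3.14159...)
C = 33.746400 / 6.283185
C = 5.3709 m/s

5.3709


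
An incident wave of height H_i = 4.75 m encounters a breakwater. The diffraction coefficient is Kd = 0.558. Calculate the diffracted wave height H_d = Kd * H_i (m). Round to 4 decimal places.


H_d = Kd * H_i
H_d = 0.558 * 4.75
H_d = 2.6505 m

2.6505


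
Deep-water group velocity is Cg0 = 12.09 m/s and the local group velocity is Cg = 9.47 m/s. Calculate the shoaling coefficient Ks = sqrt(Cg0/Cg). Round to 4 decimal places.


Ks = sqrt(Cg0 / Cg)
Ks = sqrt(12.09 / 9.47)
Ks = sqrt(1.2767)
Ks = 1.1299

1.1299


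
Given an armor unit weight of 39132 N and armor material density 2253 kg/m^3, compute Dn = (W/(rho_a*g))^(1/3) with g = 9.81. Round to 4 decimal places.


V = W / (rho_a * g)
V = 39132 / (2253 * 9.81)
V = 39132 / 22101.93
V = 1.770524 m^3
Dn = V^(1/3) = 1.770524^(1/3)
Dn = 1.2098 m

1.2098


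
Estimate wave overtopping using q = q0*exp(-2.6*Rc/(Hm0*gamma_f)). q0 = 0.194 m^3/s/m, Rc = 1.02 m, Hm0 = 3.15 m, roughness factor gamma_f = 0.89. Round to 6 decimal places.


q = q0 * exp(-2.6 * Rc / (Hm0 * gamma_f))
Exponent = -2.6 * 1.02 / (3.15 * 0.89)
= -2.6 * 1.02 / 2.8035
= -0.945960
exp(-0.945960) = 0.388306
q = 0.194 * 0.388306
q = 0.075331 m^3/s/m

0.075331


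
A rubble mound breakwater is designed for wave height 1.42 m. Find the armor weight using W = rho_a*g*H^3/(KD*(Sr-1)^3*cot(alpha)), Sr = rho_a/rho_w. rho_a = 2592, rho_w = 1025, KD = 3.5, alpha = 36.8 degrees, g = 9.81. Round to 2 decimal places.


Sr = rho_a / rho_w = 2592 / 1025 = 2.528780
(Sr - 1) = 1.528780
(Sr - 1)^3 = 3.573020
cot(36.8) = 1 / tan(36.8) = 1 / 0.748096 = 1.336728
Numerator = 2592 * 9.81 * 1.42^3 = 72806.3129
Denominator = 3.5 * 3.573020 * 1.336728 = 16.716538
W = 72806.3129 / 16.716538
W = 4355.35 N

4355.35
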